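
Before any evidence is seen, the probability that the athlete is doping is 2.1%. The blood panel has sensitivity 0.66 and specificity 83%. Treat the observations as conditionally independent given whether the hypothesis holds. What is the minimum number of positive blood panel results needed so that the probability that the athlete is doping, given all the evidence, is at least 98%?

6

Prior odds: 0.021 ÷ 0.979 = 21/979.
False-positive rate = 1 − 0.83 = 0.17; likelihood ratio of a positive = 0.66/0.17 = 66/17.
Target odds: 0.98 ÷ 0.02 = 49.
Require (66/17)ⁿ ≥ 49 ÷ (21/979) = 6853/3.
(66/17)⁵ ≈882.013 falls short of 6853/3 but (66/17)⁶ ≈3424.29 reaches it, so n = 6.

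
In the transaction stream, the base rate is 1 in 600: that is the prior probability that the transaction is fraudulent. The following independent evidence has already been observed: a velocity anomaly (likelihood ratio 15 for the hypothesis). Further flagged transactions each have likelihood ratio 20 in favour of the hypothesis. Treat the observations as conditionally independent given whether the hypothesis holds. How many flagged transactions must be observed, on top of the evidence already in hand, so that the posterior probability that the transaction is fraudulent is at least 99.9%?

Prior odds = (1/600)/(599/600) = 1/599.
Bayes factor of the evidence already in hand = 15.
Odds after that evidence = (1/599) × 15 = 15/599.
Target odds = 0.999/0.001 = 999.
Need 20ⁿ ≥ 999 ÷ (15/599) = 39893.4.
20³ = 8000 falls short of 39893.4 but 20⁴ = 160000 reaches it, so n = 4.

4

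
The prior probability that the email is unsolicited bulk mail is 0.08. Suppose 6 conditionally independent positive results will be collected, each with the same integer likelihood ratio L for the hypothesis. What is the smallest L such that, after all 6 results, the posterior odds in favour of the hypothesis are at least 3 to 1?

Prior odds = 0.08/0.92 = 2/23.
Target odds = 3.
Need L⁶ ≥ 3 ÷ (2/23) = 34.5.
1⁶ = 1 < 34.5 ≤ 64 = 2⁶, so L = 2.

2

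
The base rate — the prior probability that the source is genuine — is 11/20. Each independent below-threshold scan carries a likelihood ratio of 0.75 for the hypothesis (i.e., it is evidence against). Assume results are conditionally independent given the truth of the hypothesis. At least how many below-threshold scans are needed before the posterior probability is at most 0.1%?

Prior odds = 0.55/0.45 = 11/9.
Likelihood ratio per below-threshold scan = 0.75.
Target odds: 0.001 ÷ 0.999 = 1/999.
Need (11/9) × 0.75ⁿ ≤ 1/999, i.e. 0.75ⁿ ≤ 1/1221.
0.75²⁴ ≈0.00100339 is still above 1/1221 but 0.75²⁵ ≈0.000752543 is at or below it, so n = 25.

25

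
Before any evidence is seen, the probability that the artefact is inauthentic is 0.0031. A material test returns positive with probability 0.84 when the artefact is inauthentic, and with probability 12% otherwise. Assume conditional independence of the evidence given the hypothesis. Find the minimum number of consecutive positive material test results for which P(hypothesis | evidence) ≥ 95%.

Prior odds = 0.0031/0.9969 = 31/9969.
Likelihood ratio of a positive result = 0.84/0.12 = 7.
Target posterior odds = 0.95/0.05 = 19.
Require 7ⁿ ≥ 19 ÷ (31/9969) = 189411/31.
7⁴ = 2401 falls short of 189411/31 but 7⁵ = 16807 reaches it, so n = 5.

5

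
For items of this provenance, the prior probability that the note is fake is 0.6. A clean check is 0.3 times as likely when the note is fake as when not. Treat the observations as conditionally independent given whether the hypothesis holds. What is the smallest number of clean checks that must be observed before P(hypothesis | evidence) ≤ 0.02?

Prior odds = 0.6/0.4 = 1.5.
Likelihood ratio per clean check = 0.3.
Target posterior odds = 0.02/0.98 = 1/49.
Need 1.5 × 0.3ⁿ ≤ 1/49, i.e. 0.3ⁿ ≤ 2/147.
0.3³ = 0.027 is still above 2/147 but 0.3⁴ = 0.0081 is at or below it, so n = 4.

4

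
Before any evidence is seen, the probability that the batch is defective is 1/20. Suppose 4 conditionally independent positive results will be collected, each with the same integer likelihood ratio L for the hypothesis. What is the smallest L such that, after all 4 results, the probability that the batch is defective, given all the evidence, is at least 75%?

Prior odds = 0.05/0.95 = 1/19.
Target odds = 0.75/0.25 = 3.
Need L⁴ ≥ 3 ÷ (1/19) = 57.
2⁴ = 16 < 57 ≤ 81 = 3⁴, so L = 3.

3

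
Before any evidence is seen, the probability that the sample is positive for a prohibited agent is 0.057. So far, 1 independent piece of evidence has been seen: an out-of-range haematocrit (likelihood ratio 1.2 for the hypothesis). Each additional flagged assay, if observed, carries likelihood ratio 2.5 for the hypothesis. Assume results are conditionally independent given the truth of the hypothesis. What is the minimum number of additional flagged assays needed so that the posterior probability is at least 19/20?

7

Prior odds = 0.057/0.943 = 57/943.
Bayes factor of the evidence already in hand = 1.2.
Odds after that evidence = (57/943) × 1.2 = 342/4715.
Target odds = 0.95/0.05 = 19.
Need 2.5ⁿ ≥ 19 ÷ (342/4715) = 4715/18.
2.5⁶ = 244.140625 falls short of 4715/18 but 2.5⁷ = 610.3515625 reaches it, so n = 7.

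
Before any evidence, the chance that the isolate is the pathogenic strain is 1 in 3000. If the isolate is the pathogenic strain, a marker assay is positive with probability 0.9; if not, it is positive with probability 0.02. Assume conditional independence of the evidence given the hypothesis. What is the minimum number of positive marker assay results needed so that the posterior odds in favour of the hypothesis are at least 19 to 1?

Prior odds: (1/3000) ÷ (2999/3000) = 1/2999.
Likelihood ratio of a positive = 0.9/0.02 = 45.
Target odds = 19.
Need (1/2999) × 45ⁿ ≥ 19, i.e. 45ⁿ ≥ 56981.
45² = 2025 falls short of 56981 but 45³ = 91125 reaches it, so n = 3.

3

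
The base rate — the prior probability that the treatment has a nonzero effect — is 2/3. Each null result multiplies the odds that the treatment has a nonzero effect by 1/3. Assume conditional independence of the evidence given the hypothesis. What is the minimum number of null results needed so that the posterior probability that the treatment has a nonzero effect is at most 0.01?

Prior odds: (2/3) ÷ (1/3) = 2.
Likelihood ratio per null result = 1/3.
Target posterior odds = 0.01/0.99 = 1/99.
Require (1/3)ⁿ ≤ 1/99 ÷ 2 = 1/198.
(1/3)⁴ = 1/81 is still above 1/198 but (1/3)⁵ = 1/243 is at or below it, so n = 5.

5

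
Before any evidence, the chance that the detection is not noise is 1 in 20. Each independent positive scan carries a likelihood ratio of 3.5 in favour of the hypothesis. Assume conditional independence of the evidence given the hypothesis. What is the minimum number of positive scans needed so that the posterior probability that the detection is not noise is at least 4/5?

Prior odds: 0.05 ÷ 0.95 = 1/19.
Likelihood ratio per positive scan = 3.5.
Target posterior odds = 0.8/0.2 = 4.
Require 3.5ⁿ ≥ 4 ÷ (1/19) = 76.
3.5³ = 42.875 falls short of 76 but 3.5⁴ = 150.0625 reaches it, so n = 4.

4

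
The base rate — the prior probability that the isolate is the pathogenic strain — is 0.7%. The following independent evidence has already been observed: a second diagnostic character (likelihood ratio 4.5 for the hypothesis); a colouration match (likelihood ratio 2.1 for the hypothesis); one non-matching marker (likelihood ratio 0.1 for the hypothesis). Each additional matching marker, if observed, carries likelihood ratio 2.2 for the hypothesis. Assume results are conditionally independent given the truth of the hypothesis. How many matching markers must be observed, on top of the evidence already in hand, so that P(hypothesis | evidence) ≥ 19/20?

11

Prior odds = 0.007/0.993 = 7/993.
Combined Bayes factor of the evidence already in hand = 4.5 × 2.1 × 0.1 = 0.945.
Odds after that evidence = (7/993) × 0.945 = 441/66200.
Target odds = 0.95/0.05 = 19.
Need 2.2ⁿ ≥ 19 ÷ (441/66200) = 1257800/441.
2.2¹⁰ ≈2655.99 falls short of 1257800/441 but 2.2¹¹ ≈5843.18 reaches it, so n = 11.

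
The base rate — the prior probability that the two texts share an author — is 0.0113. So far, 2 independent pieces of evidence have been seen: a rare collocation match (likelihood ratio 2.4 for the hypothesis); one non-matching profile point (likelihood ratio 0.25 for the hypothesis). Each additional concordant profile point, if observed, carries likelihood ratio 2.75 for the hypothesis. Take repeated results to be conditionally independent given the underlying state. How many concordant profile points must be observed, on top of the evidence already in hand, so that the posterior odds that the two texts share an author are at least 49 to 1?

Prior odds = 0.0113/0.9887 = 113/9887.
Combined Bayes factor of the evidence already in hand = 2.4 × 0.25 = 0.6.
Odds after that evidence = (113/9887) × 0.6 = 339/49435.
Target odds = 49.
Need 2.75ⁿ ≥ 49 ÷ (339/49435) = 2422315/339.
2.75⁸ = 214358881/65536 falls short of 2422315/339 but 2.75⁹ ≈8994.86 reaches it, so n = 9.

9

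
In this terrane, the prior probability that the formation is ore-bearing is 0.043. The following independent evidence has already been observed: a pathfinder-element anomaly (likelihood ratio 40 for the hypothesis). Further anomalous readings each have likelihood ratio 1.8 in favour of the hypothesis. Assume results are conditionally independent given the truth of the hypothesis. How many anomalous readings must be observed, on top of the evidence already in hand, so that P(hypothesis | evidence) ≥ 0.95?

Prior odds = 0.043/0.957 = 43/957.
Bayes factor of the evidence already in hand = 40.
Odds after that evidence = (43/957) × 40 = 1720/957.
Target odds = 0.95/0.05 = 19.
Need 1.8ⁿ ≥ 19 ÷ (1720/957) = 18183/1720.
1.8⁴ = 10.4976 falls short of 18183/1720 but 1.8⁵ = 18.89568 reaches it, so n = 5.

5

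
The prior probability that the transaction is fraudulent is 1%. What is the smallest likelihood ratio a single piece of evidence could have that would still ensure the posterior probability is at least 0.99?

Prior odds = 0.01/0.99 = 1/99.
Target odds = 0.99/0.01 = 99.
Required Bayes factor = 99 ÷ (1/99) = 9801.

9801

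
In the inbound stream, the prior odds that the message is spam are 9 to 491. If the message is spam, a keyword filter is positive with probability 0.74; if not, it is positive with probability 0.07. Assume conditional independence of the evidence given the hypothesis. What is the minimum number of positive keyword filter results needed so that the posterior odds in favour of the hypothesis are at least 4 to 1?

3

Prior odds = 9/491.
Likelihood ratio of a positive = 0.74/0.07 = 74/7.
Target odds = 4.
Need (9/491) × (74/7)ⁿ ≥ 4, i.e. (74/7)ⁿ ≥ 1964/9.
(74/7)² = 5476/49 falls short of 1964/9 but (74/7)³ = 405224/343 reaches it, so n = 3.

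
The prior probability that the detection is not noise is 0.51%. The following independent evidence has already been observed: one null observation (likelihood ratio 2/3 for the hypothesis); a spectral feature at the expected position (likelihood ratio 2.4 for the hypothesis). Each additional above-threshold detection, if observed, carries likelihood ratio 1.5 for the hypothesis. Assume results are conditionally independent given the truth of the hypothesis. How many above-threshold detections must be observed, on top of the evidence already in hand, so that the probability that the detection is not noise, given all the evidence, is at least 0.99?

24

Prior odds = 0.0051/0.9949 = 51/9949.
Combined Bayes factor of the evidence already in hand = (2/3) × 2.4 = 1.6.
Odds after that evidence = (51/9949) × 1.6 = 408/49745.
Target odds = 0.99/0.01 = 99.
Need 1.5ⁿ ≥ 99 ÷ (408/49745) = 1641585/136.
1.5²³ ≈11222.7 falls short of 1641585/136 but 1.5²⁴ ≈16834.1 reaches it, so n = 24.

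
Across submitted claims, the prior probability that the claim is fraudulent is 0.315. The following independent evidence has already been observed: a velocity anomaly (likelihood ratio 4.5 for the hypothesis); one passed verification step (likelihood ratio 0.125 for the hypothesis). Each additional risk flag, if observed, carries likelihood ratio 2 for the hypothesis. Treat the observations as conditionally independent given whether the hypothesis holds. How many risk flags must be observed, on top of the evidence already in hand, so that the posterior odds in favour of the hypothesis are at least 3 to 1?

4

Prior odds = 0.315/0.685 = 63/137.
Combined Bayes factor of the evidence already in hand = 4.5 × 0.125 = 0.5625.
Odds after that evidence = (63/137) × 0.5625 = 567/2192.
Target odds = 3.
Need 2ⁿ ≥ 3 ÷ (567/2192) = 2192/189.
2³ = 8 falls short of 2192/189 but 2⁴ = 16 reaches it, so n = 4.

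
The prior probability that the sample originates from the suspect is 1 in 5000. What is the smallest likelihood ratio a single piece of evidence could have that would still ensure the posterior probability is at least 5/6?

24995

Prior odds = 0.0002/0.9998 = 1/4999.
Target odds = (5/6)/(1/6) = 5.
Required Bayes factor = 5 ÷ (1/4999) = 24995.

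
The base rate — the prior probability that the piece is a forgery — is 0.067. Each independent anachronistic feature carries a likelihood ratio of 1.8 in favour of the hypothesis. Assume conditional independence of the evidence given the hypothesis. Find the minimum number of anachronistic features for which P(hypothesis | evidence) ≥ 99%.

Prior odds: 0.067 ÷ 0.933 = 67/933.
Likelihood ratio per anachronistic feature = 1.8.
Target odds: 0.99 ÷ 0.01 = 99.
Need (67/933) × 1.8ⁿ ≥ 99, i.e. 1.8ⁿ ≥ 92367/67.
1.8¹² ≈1156.83 falls short of 92367/67 but 1.8¹³ ≈2082.3 reaches it, so n = 13.

13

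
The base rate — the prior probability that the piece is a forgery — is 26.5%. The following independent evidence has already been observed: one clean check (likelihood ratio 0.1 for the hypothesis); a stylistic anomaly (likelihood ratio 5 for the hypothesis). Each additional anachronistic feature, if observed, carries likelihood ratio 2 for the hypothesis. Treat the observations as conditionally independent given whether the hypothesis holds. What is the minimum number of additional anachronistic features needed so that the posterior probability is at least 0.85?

5

Prior odds = 0.265/0.735 = 53/147.
Combined Bayes factor of the evidence already in hand = 0.1 × 5 = 0.5.
Odds after that evidence = (53/147) × 0.5 = 53/294.
Target odds = 0.85/0.15 = 17/3.
Need 2ⁿ ≥ 17/3 ÷ (53/294) = 1666/53.
2⁴ = 16 falls short of 1666/53 but 2⁵ = 32 reaches it, so n = 5.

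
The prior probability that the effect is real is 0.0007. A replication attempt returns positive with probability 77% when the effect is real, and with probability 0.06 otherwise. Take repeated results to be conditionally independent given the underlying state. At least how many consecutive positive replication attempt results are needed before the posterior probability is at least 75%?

4

Prior odds: 0.0007 ÷ 0.9993 = 7/9993.
Likelihood ratio of a positive result = 0.77/0.06 = 77/6.
Target odds: 0.75 ÷ 0.25 = 3.
Need (7/9993) × (77/6)ⁿ ≥ 3, i.e. (77/6)ⁿ ≥ 29979/7.
(77/6)³ = 456533/216 falls short of 29979/7 but (77/6)⁴ = 35153041/1296 reaches it, so n = 4.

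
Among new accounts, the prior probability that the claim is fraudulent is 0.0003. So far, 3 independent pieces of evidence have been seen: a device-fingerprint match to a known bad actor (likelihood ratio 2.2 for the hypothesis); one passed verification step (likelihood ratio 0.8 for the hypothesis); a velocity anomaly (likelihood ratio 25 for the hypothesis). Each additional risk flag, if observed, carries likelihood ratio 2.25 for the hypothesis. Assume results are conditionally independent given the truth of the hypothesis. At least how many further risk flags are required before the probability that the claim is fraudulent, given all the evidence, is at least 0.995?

Prior odds = 0.0003/0.9997 = 3/9997.
Combined Bayes factor of the evidence already in hand = 2.2 × 0.8 × 25 = 44.
Odds after that evidence = (3/9997) × 44 = 132/9997.
Target odds = 0.995/0.005 = 199.
Need 2.25ⁿ ≥ 199 ÷ (132/9997) = 1989403/132.
2.25¹¹ ≈7481.83 falls short of 1989403/132 but 2.25¹² ≈16834.1 reaches it, so n = 12.

12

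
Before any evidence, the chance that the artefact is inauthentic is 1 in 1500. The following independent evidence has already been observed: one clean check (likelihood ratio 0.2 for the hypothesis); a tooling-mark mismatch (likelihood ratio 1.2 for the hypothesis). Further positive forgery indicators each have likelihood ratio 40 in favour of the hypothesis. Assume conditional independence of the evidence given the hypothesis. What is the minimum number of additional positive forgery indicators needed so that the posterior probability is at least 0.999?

5

Prior odds = (1/1500)/(1499/1500) = 1/1499.
Combined Bayes factor of the evidence already in hand = 0.2 × 1.2 = 0.24.
Odds after that evidence = (1/1499) × 0.24 = 6/37475.
Target odds = 0.999/0.001 = 999.
Need 40ⁿ ≥ 999 ÷ (6/37475) = 6239587.5.
40⁴ = 2560000 falls short of 6239587.5 but 40⁵ = 102400000 reaches it, so n = 5.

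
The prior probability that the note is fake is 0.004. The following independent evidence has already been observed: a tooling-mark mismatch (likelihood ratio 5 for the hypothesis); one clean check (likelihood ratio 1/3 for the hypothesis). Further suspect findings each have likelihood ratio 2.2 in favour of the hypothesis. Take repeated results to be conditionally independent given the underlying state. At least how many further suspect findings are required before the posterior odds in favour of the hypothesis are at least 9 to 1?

Prior odds = 0.004/0.996 = 1/249.
Combined Bayes factor of the evidence already in hand = 5 × (1/3) = 5/3.
Odds after that evidence = (1/249) × 5/3 = 5/747.
Target odds = 9.
Need 2.2ⁿ ≥ 9 ÷ (5/747) = 1344.6.
2.2⁹ ≈1207.27 falls short of 1344.6 but 2.2¹⁰ ≈2655.99 reaches it, so n = 10.

10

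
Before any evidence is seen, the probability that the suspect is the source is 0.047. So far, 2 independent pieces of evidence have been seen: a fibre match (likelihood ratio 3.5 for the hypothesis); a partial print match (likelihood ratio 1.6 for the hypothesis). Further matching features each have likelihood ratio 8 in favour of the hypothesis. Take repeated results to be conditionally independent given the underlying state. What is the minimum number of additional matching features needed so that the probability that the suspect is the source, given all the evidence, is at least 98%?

3

Prior odds = 0.047/0.953 = 47/953.
Combined Bayes factor of the evidence already in hand = 3.5 × 1.6 = 5.6.
Odds after that evidence = (47/953) × 5.6 = 1316/4765.
Target odds = 0.98/0.02 = 49.
Need 8ⁿ ≥ 49 ÷ (1316/4765) = 33355/188.
8² = 64 falls short of 33355/188 but 8³ = 512 reaches it, so n = 3.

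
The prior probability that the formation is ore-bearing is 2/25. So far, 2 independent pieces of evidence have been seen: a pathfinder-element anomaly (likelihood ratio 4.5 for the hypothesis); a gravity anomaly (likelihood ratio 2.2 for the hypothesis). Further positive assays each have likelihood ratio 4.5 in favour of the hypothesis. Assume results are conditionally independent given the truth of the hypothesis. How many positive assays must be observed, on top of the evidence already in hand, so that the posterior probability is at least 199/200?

Prior odds = 0.08/0.92 = 2/23.
Combined Bayes factor of the evidence already in hand = 4.5 × 2.2 = 9.9.
Odds after that evidence = (2/23) × 9.9 = 99/115.
Target odds = 0.995/0.005 = 199.
Need 4.5ⁿ ≥ 199 ÷ (99/115) = 22885/99.
4.5³ = 91.125 falls short of 22885/99 but 4.5⁴ = 410.0625 reaches it, so n = 4.

4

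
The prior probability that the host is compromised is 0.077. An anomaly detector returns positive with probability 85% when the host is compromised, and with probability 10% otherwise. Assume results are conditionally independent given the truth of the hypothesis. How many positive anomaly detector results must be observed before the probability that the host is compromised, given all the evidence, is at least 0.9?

Prior odds: 0.077 ÷ 0.923 = 77/923.
Likelihood ratio of a positive result = 0.85/0.1 = 8.5.
Target posterior odds = 0.9/0.1 = 9.
Require 8.5ⁿ ≥ 9 ÷ (77/923) = 8307/77.
8.5² = 72.25 falls short of 8307/77 but 8.5³ = 614.125 reaches it, so n = 3.

3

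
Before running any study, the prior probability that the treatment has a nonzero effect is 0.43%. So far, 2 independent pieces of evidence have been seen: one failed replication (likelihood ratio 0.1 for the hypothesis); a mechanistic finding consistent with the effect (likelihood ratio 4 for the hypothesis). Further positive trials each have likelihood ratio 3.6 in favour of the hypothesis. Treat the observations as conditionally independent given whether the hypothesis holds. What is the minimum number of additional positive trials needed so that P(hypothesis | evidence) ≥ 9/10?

Prior odds = 0.0043/0.9957 = 43/9957.
Combined Bayes factor of the evidence already in hand = 0.1 × 4 = 0.4.
Odds after that evidence = (43/9957) × 0.4 = 86/49785.
Target odds = 0.9/0.1 = 9.
Need 3.6ⁿ ≥ 9 ÷ (86/49785) = 448065/86.
3.6⁶ = 34012224/15625 falls short of 448065/86 but 3.6⁷ = 612220032/78125 reaches it, so n = 7.

7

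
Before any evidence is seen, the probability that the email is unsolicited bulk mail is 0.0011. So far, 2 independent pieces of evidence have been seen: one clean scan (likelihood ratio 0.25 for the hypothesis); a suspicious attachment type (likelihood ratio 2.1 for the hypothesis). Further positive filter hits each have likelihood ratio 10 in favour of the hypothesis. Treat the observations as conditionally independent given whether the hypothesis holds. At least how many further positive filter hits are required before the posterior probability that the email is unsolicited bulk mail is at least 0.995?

Prior odds = 0.0011/0.9989 = 11/9989.
Combined Bayes factor of the evidence already in hand = 0.25 × 2.1 = 0.525.
Odds after that evidence = (11/9989) × 0.525 = 33/57080.
Target odds = 0.995/0.005 = 199.
Need 10ⁿ ≥ 199 ÷ (33/57080) = 11358920/33.
10⁵ = 100000 falls short of 11358920/33 but 10⁶ = 1000000 reaches it, so n = 6.

6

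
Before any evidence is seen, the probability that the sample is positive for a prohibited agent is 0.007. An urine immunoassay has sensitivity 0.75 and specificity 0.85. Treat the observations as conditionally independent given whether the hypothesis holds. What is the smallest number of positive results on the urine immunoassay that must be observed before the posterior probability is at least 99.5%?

7

Prior odds = 0.007/0.993 = 7/993.
False-positive rate = 1 − 0.85 = 0.15; likelihood ratio of a positive = 0.75/0.15 = 5.
Target odds: 0.995 ÷ 0.005 = 199.
Require 5ⁿ ≥ 199 ÷ (7/993) = 197607/7.
5⁶ = 15625 falls short of 197607/7 but 5⁷ = 78125 reaches it, so n = 7.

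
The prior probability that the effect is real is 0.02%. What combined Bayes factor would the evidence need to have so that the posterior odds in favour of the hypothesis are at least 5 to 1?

Prior odds = 0.0002/0.9998 = 1/4999.
Target odds = 5.
Required Bayes factor = 5 ÷ (1/4999) = 24995.

24995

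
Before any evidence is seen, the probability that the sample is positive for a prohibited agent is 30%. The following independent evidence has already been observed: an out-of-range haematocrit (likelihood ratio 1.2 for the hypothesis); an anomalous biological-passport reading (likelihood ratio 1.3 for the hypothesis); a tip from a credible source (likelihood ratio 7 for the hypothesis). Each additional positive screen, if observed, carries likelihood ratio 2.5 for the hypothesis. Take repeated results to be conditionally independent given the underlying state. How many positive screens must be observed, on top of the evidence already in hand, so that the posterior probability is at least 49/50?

3

Prior odds = 0.3/0.7 = 3/7.
Combined Bayes factor of the evidence already in hand = 1.2 × 1.3 × 7 = 10.92.
Odds after that evidence = (3/7) × 10.92 = 4.68.
Target odds = 0.98/0.02 = 49.
Need 2.5ⁿ ≥ 49 ÷ 4.68 = 1225/117.
2.5² = 6.25 falls short of 1225/117 but 2.5³ = 15.625 reaches it, so n = 3.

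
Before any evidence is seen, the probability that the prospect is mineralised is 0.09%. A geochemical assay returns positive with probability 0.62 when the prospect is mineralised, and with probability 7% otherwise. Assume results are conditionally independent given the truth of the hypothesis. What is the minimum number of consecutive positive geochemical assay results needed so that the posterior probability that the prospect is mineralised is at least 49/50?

Prior odds: 0.0009 ÷ 0.9991 = 9/9991.
Likelihood ratio of a positive result = 0.62/0.07 = 62/7.
Target posterior odds = 0.98/0.02 = 49.
Require (62/7)ⁿ ≥ 49 ÷ (9/9991) = 489559/9.
(62/7)⁴ = 14776336/2401 falls short of 489559/9 but (62/7)⁵ = 916132832/16807 reaches it, so n = 5.

5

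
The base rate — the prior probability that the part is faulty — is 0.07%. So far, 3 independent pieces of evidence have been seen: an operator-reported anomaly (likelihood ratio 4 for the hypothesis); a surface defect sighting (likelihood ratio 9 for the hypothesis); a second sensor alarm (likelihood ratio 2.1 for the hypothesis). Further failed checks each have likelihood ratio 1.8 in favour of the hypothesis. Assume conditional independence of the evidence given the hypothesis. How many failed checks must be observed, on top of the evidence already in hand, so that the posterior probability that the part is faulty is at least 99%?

13

Prior odds = 0.0007/0.9993 = 7/9993.
Combined Bayes factor of the evidence already in hand = 4 × 9 × 2.1 = 75.6.
Odds after that evidence = (7/9993) × 75.6 = 882/16655.
Target odds = 0.99/0.01 = 99.
Need 1.8ⁿ ≥ 99 ÷ (882/16655) = 183205/98.
1.8¹² ≈1156.83 falls short of 183205/98 but 1.8¹³ ≈2082.3 reaches it, so n = 13.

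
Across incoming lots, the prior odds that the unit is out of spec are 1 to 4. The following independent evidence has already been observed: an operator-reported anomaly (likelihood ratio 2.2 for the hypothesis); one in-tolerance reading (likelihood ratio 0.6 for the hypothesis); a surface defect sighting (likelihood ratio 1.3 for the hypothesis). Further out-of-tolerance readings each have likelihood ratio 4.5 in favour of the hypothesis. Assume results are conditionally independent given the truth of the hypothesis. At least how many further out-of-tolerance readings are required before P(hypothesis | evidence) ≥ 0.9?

3

Prior odds = 0.25.
Combined Bayes factor of the evidence already in hand = 2.2 × 0.6 × 1.3 = 1.716.
Odds after that evidence = 0.25 × 1.716 = 0.429.
Target odds = 0.9/0.1 = 9.
Need 4.5ⁿ ≥ 9 ÷ 0.429 = 3000/143.
4.5² = 20.25 falls short of 3000/143 but 4.5³ = 91.125 reaches it, so n = 3.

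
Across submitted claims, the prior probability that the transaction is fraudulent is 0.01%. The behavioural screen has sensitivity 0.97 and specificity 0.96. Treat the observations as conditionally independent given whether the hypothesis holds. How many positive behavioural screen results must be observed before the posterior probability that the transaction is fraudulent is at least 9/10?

4

Prior odds: 0.0001 ÷ 0.9999 = 1/9999.
False-positive rate = 1 − 0.96 = 0.04; likelihood ratio of a positive = 0.97/0.04 = 24.25.
Target posterior odds = 0.9/0.1 = 9.
Need (1/9999) × 24.25ⁿ ≥ 9, i.e. 24.25ⁿ ≥ 89991.
24.25³ = 912673/64 falls short of 89991 but 24.25⁴ = 88529281/256 reaches it, so n = 4.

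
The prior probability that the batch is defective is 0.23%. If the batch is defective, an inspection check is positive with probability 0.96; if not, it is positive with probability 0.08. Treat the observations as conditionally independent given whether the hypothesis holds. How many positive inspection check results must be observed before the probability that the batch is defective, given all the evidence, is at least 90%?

4

Prior odds = 0.0023/0.9977 = 23/9977.
Likelihood ratio of a positive = 0.96/0.08 = 12.
Target odds: 0.9 ÷ 0.1 = 9.
Require 12ⁿ ≥ 9 ÷ (23/9977) = 89793/23.
12³ = 1728 falls short of 89793/23 but 12⁴ = 20736 reaches it, so n = 4.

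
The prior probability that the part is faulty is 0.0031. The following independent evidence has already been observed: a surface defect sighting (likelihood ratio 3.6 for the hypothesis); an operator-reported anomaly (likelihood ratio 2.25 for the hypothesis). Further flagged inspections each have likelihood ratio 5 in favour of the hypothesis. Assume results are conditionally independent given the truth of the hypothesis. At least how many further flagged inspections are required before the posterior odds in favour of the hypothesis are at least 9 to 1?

Prior odds = 0.0031/0.9969 = 31/9969.
Combined Bayes factor of the evidence already in hand = 3.6 × 2.25 = 8.1.
Odds after that evidence = (31/9969) × 8.1 = 837/33230.
Target odds = 9.
Need 5ⁿ ≥ 9 ÷ (837/33230) = 33230/93.
5³ = 125 falls short of 33230/93 but 5⁴ = 625 reaches it, so n = 4.

4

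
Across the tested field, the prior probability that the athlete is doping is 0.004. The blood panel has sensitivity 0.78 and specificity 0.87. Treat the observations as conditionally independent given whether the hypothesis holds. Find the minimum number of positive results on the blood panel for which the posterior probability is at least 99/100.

Prior odds: 0.004 ÷ 0.996 = 1/249.
False-positive rate = 1 − 0.87 = 0.13; likelihood ratio of a positive = 0.78/0.13 = 6.
Target odds: 0.99 ÷ 0.01 = 99.
Need (1/249) × 6ⁿ ≥ 99, i.e. 6ⁿ ≥ 24651.
6⁵ = 7776 falls short of 24651 but 6⁶ = 46656 reaches it, so n = 6.

6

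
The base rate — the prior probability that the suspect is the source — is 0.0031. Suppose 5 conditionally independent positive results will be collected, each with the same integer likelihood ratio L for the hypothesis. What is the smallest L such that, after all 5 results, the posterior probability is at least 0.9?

5

Prior odds = 0.0031/0.9969 = 31/9969.
Target odds = 0.9/0.1 = 9.
Need L⁵ ≥ 9 ÷ (31/9969) = 89721/31.
4⁵ = 1024 < 89721/31 ≤ 3125 = 5⁵, so L = 5.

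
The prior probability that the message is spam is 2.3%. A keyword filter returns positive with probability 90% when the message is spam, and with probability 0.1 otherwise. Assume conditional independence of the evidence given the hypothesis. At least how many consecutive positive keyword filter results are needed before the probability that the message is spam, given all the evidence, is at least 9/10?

Prior odds: 0.023 ÷ 0.977 = 23/977.
Likelihood ratio of a positive result = 0.9/0.1 = 9.
Target posterior odds = 0.9/0.1 = 9.
Require 9ⁿ ≥ 9 ÷ (23/977) = 8793/23.
9² = 81 falls short of 8793/23 but 9³ = 729 reaches it, so n = 3.

3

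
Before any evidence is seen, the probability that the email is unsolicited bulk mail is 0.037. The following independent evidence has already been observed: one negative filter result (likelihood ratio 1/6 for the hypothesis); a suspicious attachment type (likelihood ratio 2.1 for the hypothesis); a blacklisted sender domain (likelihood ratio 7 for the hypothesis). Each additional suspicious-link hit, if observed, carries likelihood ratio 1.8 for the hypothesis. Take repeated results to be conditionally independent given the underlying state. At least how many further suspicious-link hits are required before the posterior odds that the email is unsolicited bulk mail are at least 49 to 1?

Prior odds = 0.037/0.963 = 37/963.
Combined Bayes factor of the evidence already in hand = (1/6) × 2.1 × 7 = 2.45.
Odds after that evidence = (37/963) × 2.45 = 1813/19260.
Target odds = 49.
Need 1.8ⁿ ≥ 49 ÷ (1813/19260) = 19260/37.
1.8¹⁰ ≈357.047 falls short of 19260/37 but 1.8¹¹ ≈642.684 reaches it, so n = 11.

11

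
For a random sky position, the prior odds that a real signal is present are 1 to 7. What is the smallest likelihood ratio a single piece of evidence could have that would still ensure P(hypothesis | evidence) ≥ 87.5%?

Prior odds = 1/7.
Target odds = 0.875/0.125 = 7.
Required Bayes factor = 7 ÷ (1/7) = 49.

49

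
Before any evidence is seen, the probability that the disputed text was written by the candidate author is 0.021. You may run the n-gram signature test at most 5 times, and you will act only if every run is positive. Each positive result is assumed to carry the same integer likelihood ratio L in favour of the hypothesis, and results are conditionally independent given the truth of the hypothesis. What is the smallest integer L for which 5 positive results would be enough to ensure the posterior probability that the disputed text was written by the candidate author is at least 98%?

Prior odds = 0.021/0.979 = 21/979.
Target odds = 0.98/0.02 = 49.
Need L⁵ ≥ 49 ÷ (21/979) = 6853/3.
4⁵ = 1024 < 6853/3 ≤ 3125 = 5⁵, so L = 5.

5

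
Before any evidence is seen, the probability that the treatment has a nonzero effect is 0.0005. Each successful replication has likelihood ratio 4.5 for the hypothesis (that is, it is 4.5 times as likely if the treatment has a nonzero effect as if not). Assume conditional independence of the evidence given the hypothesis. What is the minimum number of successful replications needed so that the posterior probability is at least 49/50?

8

Prior odds: 0.0005 ÷ 0.9995 = 1/1999.
Likelihood ratio per successful replication = 4.5.
Target posterior odds = 0.98/0.02 = 49.
Need (1/1999) × 4.5ⁿ ≥ 49, i.e. 4.5ⁿ ≥ 97951.
4.5⁷ = 4782969/128 falls short of 97951 but 4.5⁸ = 43046721/256 reaches it, so n = 8.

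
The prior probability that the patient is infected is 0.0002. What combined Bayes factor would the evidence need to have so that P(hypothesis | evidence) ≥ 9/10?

44991

Prior odds = 0.0002/0.9998 = 1/4999.
Target odds = 0.9/0.1 = 9.
Required Bayes factor = 9 ÷ (1/4999) = 44991.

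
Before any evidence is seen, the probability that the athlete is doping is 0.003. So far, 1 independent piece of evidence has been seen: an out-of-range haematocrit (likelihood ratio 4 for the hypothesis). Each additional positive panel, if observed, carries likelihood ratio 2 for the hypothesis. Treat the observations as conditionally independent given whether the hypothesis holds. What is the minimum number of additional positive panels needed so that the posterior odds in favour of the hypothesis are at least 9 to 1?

Prior odds = 0.003/0.997 = 3/997.
Bayes factor of the evidence already in hand = 4.
Odds after that evidence = (3/997) × 4 = 12/997.
Target odds = 9.
Need 2ⁿ ≥ 9 ÷ (12/997) = 747.75.
2⁹ = 512 falls short of 747.75 but 2¹⁰ = 1024 reaches it, so n = 10.

10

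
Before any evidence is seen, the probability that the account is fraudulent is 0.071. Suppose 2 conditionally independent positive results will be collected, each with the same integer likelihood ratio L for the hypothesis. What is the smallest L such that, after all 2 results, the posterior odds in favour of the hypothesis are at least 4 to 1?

Prior odds = 0.071/0.929 = 71/929.
Target odds = 4.
Need L² ≥ 4 ÷ (71/929) = 3716/71.
7² = 49 < 3716/71 ≤ 64 = 8², so L = 8.

8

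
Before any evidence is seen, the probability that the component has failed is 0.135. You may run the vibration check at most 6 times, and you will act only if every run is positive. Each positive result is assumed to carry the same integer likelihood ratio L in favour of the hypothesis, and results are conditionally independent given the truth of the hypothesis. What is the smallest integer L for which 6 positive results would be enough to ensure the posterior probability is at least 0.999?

Prior odds = 0.135/0.865 = 27/173.
Target odds = 0.999/0.001 = 999.
Need L⁶ ≥ 999 ÷ (27/173) = 6401.
4⁶ = 4096 < 6401 ≤ 15625 = 5⁶, so L = 5.

5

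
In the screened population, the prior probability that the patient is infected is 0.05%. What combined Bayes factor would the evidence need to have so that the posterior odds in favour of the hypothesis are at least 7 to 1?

13993

Prior odds = 0.0005/0.9995 = 1/1999.
Target odds = 7.
Required Bayes factor = 7 ÷ (1/1999) = 13993.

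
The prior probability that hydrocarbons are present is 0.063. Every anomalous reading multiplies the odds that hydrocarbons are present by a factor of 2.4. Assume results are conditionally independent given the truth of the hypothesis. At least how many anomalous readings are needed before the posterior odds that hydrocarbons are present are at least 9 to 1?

Prior odds = 0.063/0.937 = 63/937.
Likelihood ratio per anomalous reading = 2.4.
Target odds = 9.
Require 2.4ⁿ ≥ 9 ÷ (63/937) = 937/7.
2.4⁵ = 79.62624 falls short of 937/7 but 2.4⁶ = 2985984/15625 reaches it, so n = 6.

6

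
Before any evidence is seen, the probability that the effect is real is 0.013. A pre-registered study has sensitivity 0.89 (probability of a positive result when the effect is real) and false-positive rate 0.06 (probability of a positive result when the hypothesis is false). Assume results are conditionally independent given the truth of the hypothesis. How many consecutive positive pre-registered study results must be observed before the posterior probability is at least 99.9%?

5

Prior odds = 0.013/0.987 = 13/987.
Likelihood ratio of a positive result = 0.89/0.06 = 89/6.
Target odds: 0.999 ÷ 0.001 = 999.
Require (89/6)ⁿ ≥ 999 ÷ (13/987) = 986013/13.
(89/6)⁴ = 62742241/1296 falls short of 986013/13 but (89/6)⁵ ≈718115 reaches it, so n = 5.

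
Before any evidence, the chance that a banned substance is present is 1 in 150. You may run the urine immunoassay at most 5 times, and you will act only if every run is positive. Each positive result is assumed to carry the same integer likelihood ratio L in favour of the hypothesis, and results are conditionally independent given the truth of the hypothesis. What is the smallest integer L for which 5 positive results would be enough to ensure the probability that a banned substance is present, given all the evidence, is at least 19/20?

5

Prior odds = (1/150)/(149/150) = 1/149.
Target odds = 0.95/0.05 = 19.
Need L⁵ ≥ 19 ÷ (1/149) = 2831.
4⁵ = 1024 < 2831 ≤ 3125 = 5⁵, so L = 5.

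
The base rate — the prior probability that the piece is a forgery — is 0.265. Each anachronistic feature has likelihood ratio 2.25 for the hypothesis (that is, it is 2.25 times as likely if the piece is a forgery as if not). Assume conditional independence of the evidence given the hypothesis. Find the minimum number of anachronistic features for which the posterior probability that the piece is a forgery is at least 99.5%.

8

Prior odds: 0.265 ÷ 0.735 = 53/147.
Likelihood ratio per anachronistic feature = 2.25.
Target odds: 0.995 ÷ 0.005 = 199.
Require 2.25ⁿ ≥ 199 ÷ (53/147) = 29253/53.
2.25⁷ = 4782969/16384 falls short of 29253/53 but 2.25⁸ = 43046721/65536 reaches it, so n = 8.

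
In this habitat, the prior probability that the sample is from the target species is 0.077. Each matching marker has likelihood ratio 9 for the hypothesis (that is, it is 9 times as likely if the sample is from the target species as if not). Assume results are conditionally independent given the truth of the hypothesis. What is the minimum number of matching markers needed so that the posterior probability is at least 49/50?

3

Prior odds = 0.077/0.923 = 77/923.
Likelihood ratio per matching marker = 9.
Target odds: 0.98 ÷ 0.02 = 49.
Require 9ⁿ ≥ 49 ÷ (77/923) = 6461/11.
9² = 81 falls short of 6461/11 but 9³ = 729 reaches it, so n = 3.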